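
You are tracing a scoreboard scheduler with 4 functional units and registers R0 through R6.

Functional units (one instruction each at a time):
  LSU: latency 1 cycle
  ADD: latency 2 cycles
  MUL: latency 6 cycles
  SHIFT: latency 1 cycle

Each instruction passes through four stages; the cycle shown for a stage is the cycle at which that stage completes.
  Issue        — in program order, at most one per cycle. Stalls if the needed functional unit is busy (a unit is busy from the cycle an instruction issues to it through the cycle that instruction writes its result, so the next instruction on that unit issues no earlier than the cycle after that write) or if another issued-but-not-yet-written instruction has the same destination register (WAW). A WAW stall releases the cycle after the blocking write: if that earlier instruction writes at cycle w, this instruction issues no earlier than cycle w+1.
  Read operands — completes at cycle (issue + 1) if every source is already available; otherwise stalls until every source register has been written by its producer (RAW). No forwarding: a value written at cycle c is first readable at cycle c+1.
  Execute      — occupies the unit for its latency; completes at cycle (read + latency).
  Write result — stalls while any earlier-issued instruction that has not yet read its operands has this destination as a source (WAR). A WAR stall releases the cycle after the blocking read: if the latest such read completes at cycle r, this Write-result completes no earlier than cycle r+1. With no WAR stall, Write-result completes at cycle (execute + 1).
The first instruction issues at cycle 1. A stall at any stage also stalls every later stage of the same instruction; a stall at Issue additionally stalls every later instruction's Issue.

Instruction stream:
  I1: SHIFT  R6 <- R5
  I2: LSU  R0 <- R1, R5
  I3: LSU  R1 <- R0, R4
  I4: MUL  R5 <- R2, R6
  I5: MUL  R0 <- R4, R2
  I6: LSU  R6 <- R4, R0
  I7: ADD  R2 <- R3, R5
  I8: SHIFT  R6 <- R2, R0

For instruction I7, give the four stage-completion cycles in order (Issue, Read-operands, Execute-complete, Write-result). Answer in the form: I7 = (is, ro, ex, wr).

I7 = (18, 19, 21, 22)

  I1 | 1 | 2 | 3 | 4
  I2 | 2 | 3 | 4 | 5
  I3 | 6 | 7 | 8 | 9   struct: LSU busy until I2 writes@5
  I4 | 7 | 8 | 14 | 15
  I5 | 16 | 17 | 23 | 24   struct: MUL busy until I4 writes@15
  I6 | 17 | 25 | 26 | 27   RAW R0: wait I5 write@24
  I7 | 18 | 19 | 21 | 22
  I8 | 28 | 29 | 30 | 31   WAW R6: wait I6 write@27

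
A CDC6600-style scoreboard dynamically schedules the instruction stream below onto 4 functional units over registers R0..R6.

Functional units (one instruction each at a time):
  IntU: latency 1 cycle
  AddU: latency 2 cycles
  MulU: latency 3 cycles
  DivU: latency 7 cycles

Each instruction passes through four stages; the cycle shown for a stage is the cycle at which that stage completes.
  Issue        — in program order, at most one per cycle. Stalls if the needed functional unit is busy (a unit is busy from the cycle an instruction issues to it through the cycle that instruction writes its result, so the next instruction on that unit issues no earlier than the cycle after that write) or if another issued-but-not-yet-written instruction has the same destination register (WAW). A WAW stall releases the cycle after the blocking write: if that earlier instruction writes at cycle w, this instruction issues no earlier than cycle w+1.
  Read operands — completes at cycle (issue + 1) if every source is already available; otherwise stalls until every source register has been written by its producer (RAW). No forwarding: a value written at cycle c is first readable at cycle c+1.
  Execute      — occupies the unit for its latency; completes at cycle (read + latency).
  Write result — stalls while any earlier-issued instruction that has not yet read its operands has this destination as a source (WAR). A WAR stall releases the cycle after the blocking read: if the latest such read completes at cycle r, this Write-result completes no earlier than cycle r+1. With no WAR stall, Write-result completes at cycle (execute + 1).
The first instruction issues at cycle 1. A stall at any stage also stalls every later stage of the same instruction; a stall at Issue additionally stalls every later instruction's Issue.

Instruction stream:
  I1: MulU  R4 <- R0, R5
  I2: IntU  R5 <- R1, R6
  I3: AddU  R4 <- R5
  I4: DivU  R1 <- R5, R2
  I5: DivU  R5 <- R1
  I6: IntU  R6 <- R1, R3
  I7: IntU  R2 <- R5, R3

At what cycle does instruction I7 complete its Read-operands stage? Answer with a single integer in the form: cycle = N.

  I1 | 1 | 2 | 5 | 6
  I2 | 2 | 3 | 4 | 5
  I3 | 7 | 8 | 10 | 11   WAW R4: wait I1 write@6
  I4 | 8 | 9 | 16 | 17
  I5 | 18 | 19 | 26 | 27   struct: DivU busy until I4 writes@17
  I6 | 19 | 20 | 21 | 22
  I7 | 23 | 28 | 29 | 30   struct: IntU busy until I6 writes@22 · RAW R5: wait I5 write@27

cycle = 28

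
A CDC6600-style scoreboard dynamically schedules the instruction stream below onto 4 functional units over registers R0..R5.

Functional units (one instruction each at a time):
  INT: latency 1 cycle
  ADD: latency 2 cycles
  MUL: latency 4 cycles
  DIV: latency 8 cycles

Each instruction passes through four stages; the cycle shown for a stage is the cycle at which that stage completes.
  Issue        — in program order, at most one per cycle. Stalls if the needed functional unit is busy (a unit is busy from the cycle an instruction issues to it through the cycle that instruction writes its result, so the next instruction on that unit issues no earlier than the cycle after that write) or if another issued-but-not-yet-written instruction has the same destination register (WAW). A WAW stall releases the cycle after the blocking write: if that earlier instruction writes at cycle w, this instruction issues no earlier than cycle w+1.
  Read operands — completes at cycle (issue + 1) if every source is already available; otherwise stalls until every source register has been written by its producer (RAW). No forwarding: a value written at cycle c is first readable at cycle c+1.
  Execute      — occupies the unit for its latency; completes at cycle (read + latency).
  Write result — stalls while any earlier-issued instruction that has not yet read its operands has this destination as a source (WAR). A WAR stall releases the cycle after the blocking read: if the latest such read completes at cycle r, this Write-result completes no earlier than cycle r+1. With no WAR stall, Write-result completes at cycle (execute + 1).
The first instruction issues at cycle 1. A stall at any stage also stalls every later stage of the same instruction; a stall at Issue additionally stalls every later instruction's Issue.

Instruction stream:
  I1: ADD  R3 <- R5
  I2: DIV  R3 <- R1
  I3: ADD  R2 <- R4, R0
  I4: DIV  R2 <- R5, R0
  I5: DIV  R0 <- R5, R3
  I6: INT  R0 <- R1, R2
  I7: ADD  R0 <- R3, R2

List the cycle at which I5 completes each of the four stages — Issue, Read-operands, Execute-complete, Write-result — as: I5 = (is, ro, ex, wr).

I5 = (28, 29, 37, 38)

1) issue 1, read 2, done 4, write 5
2) issue 6, read 7, done 15, write 16  <WAW R3: wait I1 write@5>
3) issue 7, read 8, done 10, write 11
4) issue 17, read 18, done 26, write 27  <struct: DIV busy until I2 writes@16>
5) issue 28, read 29, done 37, write 38  <struct: DIV busy until I4 writes@27>
6) issue 39, read 40, done 41, write 42  <WAW R0: wait I5 write@38>
7) issue 43, read 44, done 46, write 47  <WAW R0: wait I6 write@42>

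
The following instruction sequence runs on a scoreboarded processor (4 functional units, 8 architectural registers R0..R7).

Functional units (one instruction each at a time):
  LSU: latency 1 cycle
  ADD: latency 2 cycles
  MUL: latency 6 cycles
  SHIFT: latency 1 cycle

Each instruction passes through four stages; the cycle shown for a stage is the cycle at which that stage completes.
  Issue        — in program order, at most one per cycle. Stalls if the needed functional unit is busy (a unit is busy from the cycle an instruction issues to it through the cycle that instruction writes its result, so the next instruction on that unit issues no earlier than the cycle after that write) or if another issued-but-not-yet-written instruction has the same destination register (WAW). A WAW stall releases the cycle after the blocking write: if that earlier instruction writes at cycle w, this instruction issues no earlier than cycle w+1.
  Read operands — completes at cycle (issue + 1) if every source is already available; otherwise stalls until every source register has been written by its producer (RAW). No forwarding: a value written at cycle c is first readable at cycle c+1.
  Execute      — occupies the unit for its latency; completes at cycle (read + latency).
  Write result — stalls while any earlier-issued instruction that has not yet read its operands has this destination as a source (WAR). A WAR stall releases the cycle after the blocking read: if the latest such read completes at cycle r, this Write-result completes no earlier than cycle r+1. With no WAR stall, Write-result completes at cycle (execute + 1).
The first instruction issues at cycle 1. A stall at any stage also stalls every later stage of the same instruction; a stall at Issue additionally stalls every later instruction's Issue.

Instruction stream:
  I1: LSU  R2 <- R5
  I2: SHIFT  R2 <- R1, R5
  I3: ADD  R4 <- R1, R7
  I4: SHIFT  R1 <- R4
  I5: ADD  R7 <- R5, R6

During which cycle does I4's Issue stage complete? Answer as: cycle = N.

cycle = 9

1) issue 1, read 2, done 3, write 4
2) issue 5, read 6, done 7, write 8  <WAW R2: wait I1 write@4>
3) issue 6, read 7, done 9, write 10
4) issue 9, read 11, done 12, write 13  <struct: SHIFT busy until I2 writes@8 / RAW R4: wait I3 write@10>
5) issue 11, read 12, done 14, write 15  <struct: ADD busy until I3 writes@10>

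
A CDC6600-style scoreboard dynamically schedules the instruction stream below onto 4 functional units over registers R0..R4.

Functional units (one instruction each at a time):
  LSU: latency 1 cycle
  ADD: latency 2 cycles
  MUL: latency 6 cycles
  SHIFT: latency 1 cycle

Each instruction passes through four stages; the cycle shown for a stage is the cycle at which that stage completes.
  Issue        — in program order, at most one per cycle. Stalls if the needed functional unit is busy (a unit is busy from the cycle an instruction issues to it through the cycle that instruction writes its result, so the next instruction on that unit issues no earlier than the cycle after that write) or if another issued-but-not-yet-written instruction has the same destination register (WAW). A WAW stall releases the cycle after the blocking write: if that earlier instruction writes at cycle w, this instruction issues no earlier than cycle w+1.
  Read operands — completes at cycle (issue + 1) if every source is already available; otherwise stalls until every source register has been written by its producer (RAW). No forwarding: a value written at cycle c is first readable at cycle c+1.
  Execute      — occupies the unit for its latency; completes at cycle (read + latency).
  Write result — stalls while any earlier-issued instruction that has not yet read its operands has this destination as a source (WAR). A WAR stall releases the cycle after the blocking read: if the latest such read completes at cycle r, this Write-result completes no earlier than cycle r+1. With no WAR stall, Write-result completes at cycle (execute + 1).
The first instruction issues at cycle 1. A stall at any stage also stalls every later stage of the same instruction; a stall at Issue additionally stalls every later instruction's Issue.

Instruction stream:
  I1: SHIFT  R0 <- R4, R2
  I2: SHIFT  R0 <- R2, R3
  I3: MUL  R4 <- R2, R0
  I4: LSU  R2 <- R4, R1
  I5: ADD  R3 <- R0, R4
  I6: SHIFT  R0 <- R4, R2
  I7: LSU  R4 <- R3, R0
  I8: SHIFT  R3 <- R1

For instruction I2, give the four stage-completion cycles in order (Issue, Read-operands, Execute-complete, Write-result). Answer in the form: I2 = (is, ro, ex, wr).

I2 = (5, 6, 7, 8)

1) issue 1, read 2, done 3, write 4
2) issue 5, read 6, done 7, write 8  <struct: SHIFT busy until I1 writes@4>
3) issue 6, read 9, done 15, write 16  <RAW R0: wait I2 write@8>
4) issue 7, read 17, done 18, write 19  <RAW R4: wait I3 write@16>
5) issue 8, read 17, done 19, write 20  <RAW R4: wait I3 write@16>
6) issue 9, read 20, done 21, write 22  <RAW R2: wait I4 write@19>
7) issue 20, read 23, done 24, write 25  <struct: LSU busy until I4 writes@19 / RAW R0: wait I6 write@22>
8) issue 23, read 24, done 25, write 26  <struct: SHIFT busy until I6 writes@22>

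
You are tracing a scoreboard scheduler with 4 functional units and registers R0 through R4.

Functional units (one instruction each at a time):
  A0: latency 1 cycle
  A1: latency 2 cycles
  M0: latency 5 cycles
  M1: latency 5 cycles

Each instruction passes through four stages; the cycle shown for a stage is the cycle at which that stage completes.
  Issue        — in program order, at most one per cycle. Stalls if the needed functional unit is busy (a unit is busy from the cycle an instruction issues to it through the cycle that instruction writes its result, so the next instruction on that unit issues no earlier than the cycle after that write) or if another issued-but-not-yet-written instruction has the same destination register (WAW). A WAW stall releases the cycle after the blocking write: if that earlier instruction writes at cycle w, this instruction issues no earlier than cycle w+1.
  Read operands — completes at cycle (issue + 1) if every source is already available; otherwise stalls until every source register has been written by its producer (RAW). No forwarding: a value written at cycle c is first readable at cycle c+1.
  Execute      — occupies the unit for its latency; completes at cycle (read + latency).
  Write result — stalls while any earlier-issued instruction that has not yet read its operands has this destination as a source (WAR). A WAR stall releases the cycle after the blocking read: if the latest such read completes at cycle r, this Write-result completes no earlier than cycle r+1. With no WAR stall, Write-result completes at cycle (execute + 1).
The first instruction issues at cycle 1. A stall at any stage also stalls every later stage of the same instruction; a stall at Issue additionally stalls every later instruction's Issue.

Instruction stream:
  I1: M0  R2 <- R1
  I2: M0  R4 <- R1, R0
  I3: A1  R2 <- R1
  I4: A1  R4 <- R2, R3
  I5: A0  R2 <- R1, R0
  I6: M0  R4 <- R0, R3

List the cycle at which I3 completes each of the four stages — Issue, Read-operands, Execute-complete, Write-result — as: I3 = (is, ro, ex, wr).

I3 = (10, 11, 13, 14)

I1  is:1  ro:2  ex:7  wr:8
I2  is:9  ro:10  ex:15  wr:16  — struct: M0 busy until I1 writes@8
I3  is:10  ro:11  ex:13  wr:14
I4  is:17  ro:18  ex:20  wr:21  — WAW R4: wait I2 write@16
I5  is:18  ro:19  ex:20  wr:21
I6  is:22  ro:23  ex:28  wr:29  — WAW R4: wait I4 write@21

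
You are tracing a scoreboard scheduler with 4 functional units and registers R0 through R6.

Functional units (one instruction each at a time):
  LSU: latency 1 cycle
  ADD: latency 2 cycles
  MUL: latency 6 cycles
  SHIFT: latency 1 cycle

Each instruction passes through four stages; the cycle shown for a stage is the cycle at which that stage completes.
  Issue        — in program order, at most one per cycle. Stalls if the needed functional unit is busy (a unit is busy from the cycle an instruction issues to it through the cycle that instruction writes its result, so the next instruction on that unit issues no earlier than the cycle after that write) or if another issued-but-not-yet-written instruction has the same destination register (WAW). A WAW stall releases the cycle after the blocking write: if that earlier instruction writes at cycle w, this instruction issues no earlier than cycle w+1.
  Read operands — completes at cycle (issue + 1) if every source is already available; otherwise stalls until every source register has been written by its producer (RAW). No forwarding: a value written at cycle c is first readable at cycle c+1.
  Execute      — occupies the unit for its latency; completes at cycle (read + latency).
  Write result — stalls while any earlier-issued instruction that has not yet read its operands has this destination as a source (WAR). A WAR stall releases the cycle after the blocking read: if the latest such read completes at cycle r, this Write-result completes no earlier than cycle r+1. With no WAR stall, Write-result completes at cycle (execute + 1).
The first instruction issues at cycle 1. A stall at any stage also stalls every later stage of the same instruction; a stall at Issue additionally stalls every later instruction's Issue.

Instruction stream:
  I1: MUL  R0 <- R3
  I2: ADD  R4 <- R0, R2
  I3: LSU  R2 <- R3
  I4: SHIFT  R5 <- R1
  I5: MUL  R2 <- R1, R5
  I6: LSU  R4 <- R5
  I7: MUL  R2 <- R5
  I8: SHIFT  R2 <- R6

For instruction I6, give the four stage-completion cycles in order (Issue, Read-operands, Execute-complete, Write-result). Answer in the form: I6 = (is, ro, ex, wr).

I6 = (14, 15, 16, 17)

I1  is:1  ro:2  ex:8  wr:9
I2  is:2  ro:10  ex:12  wr:13  — RAW R0: wait I1 write@9
I3  is:3  ro:4  ex:5  wr:11  — WAR R2: wait I2 read@10
I4  is:4  ro:5  ex:6  wr:7
I5  is:12  ro:13  ex:19  wr:20  — WAW R2: wait I3 write@11
I6  is:14  ro:15  ex:16  wr:17  — WAW R4: wait I2 write@13
I7  is:21  ro:22  ex:28  wr:29  — struct: MUL busy until I5 writes@20
I8  is:30  ro:31  ex:32  wr:33  — WAW R2: wait I7 write@29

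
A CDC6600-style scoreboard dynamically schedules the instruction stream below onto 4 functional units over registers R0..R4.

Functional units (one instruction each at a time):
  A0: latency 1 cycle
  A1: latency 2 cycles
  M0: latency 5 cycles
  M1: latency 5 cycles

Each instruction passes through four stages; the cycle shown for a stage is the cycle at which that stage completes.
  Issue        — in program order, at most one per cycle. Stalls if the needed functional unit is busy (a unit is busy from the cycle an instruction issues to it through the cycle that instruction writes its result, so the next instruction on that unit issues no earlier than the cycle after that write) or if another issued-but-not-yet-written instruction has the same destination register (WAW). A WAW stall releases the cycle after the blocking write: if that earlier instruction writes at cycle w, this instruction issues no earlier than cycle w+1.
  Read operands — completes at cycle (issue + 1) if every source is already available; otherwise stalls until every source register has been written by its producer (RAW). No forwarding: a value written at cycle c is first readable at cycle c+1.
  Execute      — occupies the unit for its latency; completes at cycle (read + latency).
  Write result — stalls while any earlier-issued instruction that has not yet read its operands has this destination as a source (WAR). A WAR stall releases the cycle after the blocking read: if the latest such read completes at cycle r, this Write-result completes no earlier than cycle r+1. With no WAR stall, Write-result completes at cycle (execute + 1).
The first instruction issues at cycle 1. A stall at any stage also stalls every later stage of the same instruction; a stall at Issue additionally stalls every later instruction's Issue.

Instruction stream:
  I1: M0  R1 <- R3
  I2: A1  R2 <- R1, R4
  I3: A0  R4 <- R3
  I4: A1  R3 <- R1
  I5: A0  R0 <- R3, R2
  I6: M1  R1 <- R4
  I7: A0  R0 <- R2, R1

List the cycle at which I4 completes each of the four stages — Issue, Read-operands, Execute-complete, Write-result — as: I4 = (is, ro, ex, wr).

t=1  I1 issues→M0
t=2  I1 reads | I2 issues→A1
t=3  I3 issues→A0
t=4  I3 reads
t=5  I3 exec-done
t=7  I1 exec-done
t=8  I1 writes R1
t=9  I2 reads
t=10  I3 writes R4
t=11  I2 exec-done
t=12  I2 writes R2
t=13  I4 issues→A1
t=14  I4 reads | I5 issues→A0
t=15  I6 issues→M1
t=16  I4 exec-done | I6 reads
t=17  I4 writes R3
t=18  I5 reads
t=19  I5 exec-done
t=20  I5 writes R0
t=21  I6 exec-done | I7 issues→A0
t=22  I6 writes R1
t=23  I7 reads
t=24  I7 exec-done
t=25  I7 writes R0

I4 = (13, 14, 16, 17)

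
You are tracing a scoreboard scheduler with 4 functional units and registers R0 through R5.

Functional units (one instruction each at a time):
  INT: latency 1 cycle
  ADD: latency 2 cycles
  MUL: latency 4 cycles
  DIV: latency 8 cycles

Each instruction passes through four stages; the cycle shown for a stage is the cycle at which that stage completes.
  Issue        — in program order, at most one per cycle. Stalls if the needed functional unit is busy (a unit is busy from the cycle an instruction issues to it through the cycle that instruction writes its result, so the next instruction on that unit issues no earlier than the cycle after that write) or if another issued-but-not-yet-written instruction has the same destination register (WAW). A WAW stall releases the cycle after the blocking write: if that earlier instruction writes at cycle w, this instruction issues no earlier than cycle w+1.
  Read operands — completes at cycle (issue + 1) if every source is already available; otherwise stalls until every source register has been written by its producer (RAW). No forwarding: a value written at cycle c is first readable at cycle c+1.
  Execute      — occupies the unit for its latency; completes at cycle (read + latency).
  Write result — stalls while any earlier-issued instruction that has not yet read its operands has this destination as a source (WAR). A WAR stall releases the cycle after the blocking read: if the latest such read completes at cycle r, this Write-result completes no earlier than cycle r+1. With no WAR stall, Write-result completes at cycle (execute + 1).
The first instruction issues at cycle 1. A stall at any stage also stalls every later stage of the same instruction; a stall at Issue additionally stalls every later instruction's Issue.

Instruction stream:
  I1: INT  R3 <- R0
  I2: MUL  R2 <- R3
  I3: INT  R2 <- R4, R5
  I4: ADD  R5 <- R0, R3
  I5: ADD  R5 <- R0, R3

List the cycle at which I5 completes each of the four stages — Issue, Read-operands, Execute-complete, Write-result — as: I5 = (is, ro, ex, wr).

c1: I1→INT
c2: I1 RO | I2→MUL
c3: I1 EX
c4: I1 WR R3
c5: I2 RO
c9: I2 EX
c10: I2 WR R2
c11: I3→INT
c12: I3 RO | I4→ADD
c13: I3 EX | I4 RO
c14: I3 WR R2
c15: I4 EX
c16: I4 WR R5
c17: I5→ADD
c18: I5 RO
c20: I5 EX
c21: I5 WR R5

I5 = (17, 18, 20, 21)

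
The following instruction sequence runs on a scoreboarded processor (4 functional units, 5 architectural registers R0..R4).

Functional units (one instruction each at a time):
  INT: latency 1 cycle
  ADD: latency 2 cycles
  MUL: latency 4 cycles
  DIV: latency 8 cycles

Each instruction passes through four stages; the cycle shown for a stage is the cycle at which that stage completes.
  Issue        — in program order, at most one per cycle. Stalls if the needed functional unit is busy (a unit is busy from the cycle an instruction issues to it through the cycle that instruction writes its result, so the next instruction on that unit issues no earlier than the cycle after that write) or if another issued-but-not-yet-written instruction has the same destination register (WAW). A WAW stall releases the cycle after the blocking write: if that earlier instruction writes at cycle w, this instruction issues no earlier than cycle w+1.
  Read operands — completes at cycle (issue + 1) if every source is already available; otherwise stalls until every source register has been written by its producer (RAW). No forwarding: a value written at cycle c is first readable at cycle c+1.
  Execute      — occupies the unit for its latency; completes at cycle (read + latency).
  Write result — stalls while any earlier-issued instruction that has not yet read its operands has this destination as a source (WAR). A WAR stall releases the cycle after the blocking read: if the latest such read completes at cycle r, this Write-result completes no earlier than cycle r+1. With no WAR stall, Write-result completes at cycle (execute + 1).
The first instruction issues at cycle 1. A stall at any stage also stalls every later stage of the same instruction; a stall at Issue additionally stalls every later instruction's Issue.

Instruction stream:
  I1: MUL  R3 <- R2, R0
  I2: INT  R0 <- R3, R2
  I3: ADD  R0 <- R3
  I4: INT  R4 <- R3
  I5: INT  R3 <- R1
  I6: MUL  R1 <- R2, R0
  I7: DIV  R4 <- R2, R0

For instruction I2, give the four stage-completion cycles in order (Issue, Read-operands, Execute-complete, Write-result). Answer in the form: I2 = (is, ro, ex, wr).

I2 = (2, 8, 9, 10)

I1: IS=1 RO=2 EX=6 WR=7
I2: IS=2 RO=8 EX=9 WR=10  [RAW R3: wait I1 write@7]
I3: IS=11 RO=12 EX=14 WR=15  [WAW R0: wait I2 write@10]
I4: IS=12 RO=13 EX=14 WR=15
I5: IS=16 RO=17 EX=18 WR=19  [struct: INT busy until I4 writes@15]
I6: IS=17 RO=18 EX=22 WR=23
I7: IS=18 RO=19 EX=27 WR=28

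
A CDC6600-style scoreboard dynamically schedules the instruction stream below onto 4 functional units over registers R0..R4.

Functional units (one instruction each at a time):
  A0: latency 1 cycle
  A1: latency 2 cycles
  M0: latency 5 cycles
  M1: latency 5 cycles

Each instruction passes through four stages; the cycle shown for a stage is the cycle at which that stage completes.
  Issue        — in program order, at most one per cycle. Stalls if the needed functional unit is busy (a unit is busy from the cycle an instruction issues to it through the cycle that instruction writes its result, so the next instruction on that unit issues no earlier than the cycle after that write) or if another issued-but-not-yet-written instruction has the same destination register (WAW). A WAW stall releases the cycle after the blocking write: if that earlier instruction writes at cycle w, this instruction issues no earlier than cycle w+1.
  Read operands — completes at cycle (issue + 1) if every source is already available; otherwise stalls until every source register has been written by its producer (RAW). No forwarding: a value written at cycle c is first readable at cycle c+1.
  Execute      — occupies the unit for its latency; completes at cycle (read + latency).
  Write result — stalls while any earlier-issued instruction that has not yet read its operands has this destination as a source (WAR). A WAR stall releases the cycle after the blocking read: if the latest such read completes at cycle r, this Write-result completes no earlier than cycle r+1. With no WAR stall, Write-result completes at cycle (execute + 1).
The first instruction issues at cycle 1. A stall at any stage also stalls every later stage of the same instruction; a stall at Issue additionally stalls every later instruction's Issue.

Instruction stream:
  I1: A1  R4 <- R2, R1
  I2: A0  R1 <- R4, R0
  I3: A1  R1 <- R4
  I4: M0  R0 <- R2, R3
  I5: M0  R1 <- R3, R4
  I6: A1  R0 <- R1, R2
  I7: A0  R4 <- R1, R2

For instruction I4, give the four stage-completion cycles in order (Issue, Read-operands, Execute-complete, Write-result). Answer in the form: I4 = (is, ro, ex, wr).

cycle 1: I1→A1
cycle 2: I1 RO, I2→A0
cycle 4: I1 EX
cycle 5: I1 WR R4
cycle 6: I2 RO
cycle 7: I2 EX
cycle 8: I2 WR R1
cycle 9: I3→A1
cycle 10: I3 RO, I4→M0
cycle 11: I4 RO
cycle 12: I3 EX
cycle 13: I3 WR R1
cycle 16: I4 EX
cycle 17: I4 WR R0
cycle 18: I5→M0
cycle 19: I5 RO, I6→A1
cycle 20: I7→A0
cycle 24: I5 EX
cycle 25: I5 WR R1
cycle 26: I6 RO, I7 RO
cycle 27: I7 EX
cycle 28: I6 EX, I7 WR R4
cycle 29: I6 WR R0

I4 = (10, 11, 16, 17)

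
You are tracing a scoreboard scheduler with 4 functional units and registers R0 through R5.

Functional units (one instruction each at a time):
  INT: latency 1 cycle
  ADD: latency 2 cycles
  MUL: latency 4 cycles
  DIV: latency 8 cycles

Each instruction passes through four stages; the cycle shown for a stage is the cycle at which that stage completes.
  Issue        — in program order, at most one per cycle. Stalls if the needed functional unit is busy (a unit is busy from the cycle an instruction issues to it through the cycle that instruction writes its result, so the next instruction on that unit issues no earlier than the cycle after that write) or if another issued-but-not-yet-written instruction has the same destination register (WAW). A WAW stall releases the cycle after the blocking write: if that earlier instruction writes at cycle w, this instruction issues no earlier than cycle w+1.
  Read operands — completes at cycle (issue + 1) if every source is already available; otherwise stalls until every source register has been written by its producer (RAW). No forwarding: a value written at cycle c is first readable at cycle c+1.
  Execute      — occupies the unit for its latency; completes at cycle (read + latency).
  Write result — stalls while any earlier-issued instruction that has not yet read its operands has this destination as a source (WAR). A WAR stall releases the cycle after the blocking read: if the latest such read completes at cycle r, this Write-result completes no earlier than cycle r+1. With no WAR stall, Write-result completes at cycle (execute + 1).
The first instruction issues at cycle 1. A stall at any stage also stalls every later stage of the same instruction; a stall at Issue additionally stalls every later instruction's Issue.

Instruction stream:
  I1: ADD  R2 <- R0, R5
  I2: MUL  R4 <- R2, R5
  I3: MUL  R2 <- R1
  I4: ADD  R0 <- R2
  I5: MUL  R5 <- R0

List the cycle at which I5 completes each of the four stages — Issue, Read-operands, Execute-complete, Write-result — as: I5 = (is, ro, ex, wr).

I1  is:1  ro:2  ex:4  wr:5
I2  is:2  ro:6  ex:10  wr:11  — RAW R2: wait I1 write@5
I3  is:12  ro:13  ex:17  wr:18  — struct: MUL busy until I2 writes@11
I4  is:13  ro:19  ex:21  wr:22  — RAW R2: wait I3 write@18
I5  is:19  ro:23  ex:27  wr:28  — struct: MUL busy until I3 writes@18, RAW R0: wait I4 write@22

I5 = (19, 23, 27, 28)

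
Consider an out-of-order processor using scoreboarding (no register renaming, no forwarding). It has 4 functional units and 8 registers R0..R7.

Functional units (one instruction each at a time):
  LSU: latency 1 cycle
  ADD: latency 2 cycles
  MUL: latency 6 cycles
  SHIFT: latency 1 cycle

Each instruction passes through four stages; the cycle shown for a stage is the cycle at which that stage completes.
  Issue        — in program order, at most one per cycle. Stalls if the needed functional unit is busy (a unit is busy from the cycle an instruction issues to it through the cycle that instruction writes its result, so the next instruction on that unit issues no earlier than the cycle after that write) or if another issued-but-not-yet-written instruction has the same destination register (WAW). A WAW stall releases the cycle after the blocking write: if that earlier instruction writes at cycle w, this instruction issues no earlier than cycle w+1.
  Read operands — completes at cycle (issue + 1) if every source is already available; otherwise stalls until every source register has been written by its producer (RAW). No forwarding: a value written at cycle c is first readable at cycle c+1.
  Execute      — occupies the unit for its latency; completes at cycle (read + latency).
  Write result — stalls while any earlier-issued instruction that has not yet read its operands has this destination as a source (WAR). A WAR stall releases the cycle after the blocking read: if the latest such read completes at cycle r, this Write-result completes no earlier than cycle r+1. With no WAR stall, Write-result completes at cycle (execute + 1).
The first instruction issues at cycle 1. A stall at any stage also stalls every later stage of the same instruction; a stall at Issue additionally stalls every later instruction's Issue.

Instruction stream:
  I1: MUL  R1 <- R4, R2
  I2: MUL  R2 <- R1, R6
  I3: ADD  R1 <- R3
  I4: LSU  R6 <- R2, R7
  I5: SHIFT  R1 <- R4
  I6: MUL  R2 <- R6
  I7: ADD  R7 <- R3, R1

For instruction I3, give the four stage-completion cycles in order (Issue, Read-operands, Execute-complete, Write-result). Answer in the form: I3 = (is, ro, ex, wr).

I3 = (11, 12, 14, 15)

cycle 1: I1 dispatched to MUL
cycle 2: I1 operands ready
cycle 8: I1 complete
cycle 9: R1←I1
cycle 10: I2 dispatched to MUL
cycle 11: I2 operands ready | I3 dispatched to ADD
cycle 12: I3 operands ready | I4 dispatched to LSU
cycle 14: I3 complete
cycle 15: R1←I3
cycle 16: I5 dispatched to SHIFT
cycle 17: I2 complete | I5 operands ready
cycle 18: R2←I2 | I5 complete
cycle 19: I4 operands ready | R1←I5 | I6 dispatched to MUL
cycle 20: I4 complete | I7 dispatched to ADD
cycle 21: R6←I4 | I7 operands ready
cycle 22: I6 operands ready
cycle 23: I7 complete
cycle 24: R7←I7
cycle 28: I6 complete
cycle 29: R2←I6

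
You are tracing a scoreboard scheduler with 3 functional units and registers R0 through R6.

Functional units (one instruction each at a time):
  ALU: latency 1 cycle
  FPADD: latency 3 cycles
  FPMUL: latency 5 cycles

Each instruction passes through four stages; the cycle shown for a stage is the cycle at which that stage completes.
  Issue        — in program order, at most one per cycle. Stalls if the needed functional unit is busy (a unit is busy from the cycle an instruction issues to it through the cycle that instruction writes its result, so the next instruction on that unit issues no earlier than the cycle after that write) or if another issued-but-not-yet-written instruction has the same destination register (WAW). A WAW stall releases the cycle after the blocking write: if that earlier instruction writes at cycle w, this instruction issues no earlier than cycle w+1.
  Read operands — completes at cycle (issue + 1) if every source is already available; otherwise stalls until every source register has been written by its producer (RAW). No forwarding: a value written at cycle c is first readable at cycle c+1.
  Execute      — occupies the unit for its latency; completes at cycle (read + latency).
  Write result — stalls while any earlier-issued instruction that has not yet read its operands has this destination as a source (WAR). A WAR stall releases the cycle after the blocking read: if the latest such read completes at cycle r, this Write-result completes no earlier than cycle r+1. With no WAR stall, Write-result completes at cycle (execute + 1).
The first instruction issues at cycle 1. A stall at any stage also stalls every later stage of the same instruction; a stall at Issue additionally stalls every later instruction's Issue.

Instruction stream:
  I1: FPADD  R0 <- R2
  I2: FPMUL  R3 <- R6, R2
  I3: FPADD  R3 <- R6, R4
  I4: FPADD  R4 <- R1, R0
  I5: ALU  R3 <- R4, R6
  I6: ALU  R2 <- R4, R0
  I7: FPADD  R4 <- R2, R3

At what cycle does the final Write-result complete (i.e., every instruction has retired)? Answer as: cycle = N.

cycle = 33

I1: IS=1 RO=2 EX=5 WR=6
I2: IS=2 RO=3 EX=8 WR=9
I3: IS=10 RO=11 EX=14 WR=15  [WAW R3: wait I2 write@9]
I4: IS=16 RO=17 EX=20 WR=21  [struct: FPADD busy until I3 writes@15]
I5: IS=17 RO=22 EX=23 WR=24  [RAW R4: wait I4 write@21]
I6: IS=25 RO=26 EX=27 WR=28  [struct: ALU busy until I5 writes@24]
I7: IS=26 RO=29 EX=32 WR=33  [RAW R2: wait I6 write@28]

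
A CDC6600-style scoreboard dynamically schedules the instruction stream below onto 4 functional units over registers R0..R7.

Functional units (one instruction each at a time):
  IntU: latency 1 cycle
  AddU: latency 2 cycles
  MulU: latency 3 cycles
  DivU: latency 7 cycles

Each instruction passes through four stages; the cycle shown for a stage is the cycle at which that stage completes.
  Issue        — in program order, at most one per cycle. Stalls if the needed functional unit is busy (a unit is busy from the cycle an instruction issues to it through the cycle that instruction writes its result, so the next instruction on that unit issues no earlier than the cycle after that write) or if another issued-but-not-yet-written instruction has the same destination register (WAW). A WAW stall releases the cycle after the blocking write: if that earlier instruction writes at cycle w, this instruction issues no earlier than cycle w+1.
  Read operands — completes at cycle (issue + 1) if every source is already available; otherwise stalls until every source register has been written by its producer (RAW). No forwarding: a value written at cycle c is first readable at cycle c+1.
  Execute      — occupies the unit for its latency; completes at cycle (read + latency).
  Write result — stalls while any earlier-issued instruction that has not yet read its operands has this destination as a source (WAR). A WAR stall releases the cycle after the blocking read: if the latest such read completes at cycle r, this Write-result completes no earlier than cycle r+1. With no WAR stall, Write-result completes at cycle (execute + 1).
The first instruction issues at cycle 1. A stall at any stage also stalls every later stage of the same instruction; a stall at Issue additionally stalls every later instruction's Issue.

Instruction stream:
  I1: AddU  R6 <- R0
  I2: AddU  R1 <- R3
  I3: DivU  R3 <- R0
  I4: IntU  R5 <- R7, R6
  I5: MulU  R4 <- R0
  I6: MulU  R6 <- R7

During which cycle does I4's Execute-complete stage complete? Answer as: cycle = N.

cycle 1: I1 issues→AddU
cycle 2: I1 reads
cycle 4: I1 exec-done
cycle 5: I1 writes R6
cycle 6: I2 issues→AddU
cycle 7: I2 reads; I3 issues→DivU
cycle 8: I3 reads; I4 issues→IntU
cycle 9: I2 exec-done; I4 reads; I5 issues→MulU
cycle 10: I2 writes R1; I4 exec-done; I5 reads
cycle 11: I4 writes R5
cycle 13: I5 exec-done
cycle 14: I5 writes R4
cycle 15: I3 exec-done; I6 issues→MulU
cycle 16: I3 writes R3; I6 reads
cycle 19: I6 exec-done
cycle 20: I6 writes R6

cycle = 10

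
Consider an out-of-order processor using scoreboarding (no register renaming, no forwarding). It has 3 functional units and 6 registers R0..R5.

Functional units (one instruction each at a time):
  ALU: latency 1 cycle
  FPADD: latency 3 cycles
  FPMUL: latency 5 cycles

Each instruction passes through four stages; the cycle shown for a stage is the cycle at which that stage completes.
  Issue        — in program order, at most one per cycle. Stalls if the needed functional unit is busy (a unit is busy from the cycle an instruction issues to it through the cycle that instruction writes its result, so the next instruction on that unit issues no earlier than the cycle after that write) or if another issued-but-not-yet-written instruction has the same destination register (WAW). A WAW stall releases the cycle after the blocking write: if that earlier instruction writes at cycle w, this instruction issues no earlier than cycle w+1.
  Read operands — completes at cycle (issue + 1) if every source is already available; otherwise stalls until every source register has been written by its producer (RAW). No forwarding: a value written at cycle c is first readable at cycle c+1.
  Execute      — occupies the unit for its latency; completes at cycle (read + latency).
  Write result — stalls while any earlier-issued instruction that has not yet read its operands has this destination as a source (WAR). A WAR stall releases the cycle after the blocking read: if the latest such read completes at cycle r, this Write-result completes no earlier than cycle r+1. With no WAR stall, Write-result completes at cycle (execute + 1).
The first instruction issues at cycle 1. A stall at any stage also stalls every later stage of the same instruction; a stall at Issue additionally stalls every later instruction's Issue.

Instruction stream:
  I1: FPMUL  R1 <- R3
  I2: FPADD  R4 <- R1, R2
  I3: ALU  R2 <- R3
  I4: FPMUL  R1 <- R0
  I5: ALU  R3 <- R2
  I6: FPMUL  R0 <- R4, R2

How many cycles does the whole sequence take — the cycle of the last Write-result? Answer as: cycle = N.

1) issue 1, read 2, done 7, write 8
2) issue 2, read 9, done 12, write 13  <RAW R1: wait I1 write@8>
3) issue 3, read 4, done 5, write 10  <WAR R2: wait I2 read@9>
4) issue 9, read 10, done 15, write 16  <struct: FPMUL busy until I1 writes@8>
5) issue 11, read 12, done 13, write 14  <struct: ALU busy until I3 writes@10>
6) issue 17, read 18, done 23, write 24  <struct: FPMUL busy until I4 writes@16>

cycle = 24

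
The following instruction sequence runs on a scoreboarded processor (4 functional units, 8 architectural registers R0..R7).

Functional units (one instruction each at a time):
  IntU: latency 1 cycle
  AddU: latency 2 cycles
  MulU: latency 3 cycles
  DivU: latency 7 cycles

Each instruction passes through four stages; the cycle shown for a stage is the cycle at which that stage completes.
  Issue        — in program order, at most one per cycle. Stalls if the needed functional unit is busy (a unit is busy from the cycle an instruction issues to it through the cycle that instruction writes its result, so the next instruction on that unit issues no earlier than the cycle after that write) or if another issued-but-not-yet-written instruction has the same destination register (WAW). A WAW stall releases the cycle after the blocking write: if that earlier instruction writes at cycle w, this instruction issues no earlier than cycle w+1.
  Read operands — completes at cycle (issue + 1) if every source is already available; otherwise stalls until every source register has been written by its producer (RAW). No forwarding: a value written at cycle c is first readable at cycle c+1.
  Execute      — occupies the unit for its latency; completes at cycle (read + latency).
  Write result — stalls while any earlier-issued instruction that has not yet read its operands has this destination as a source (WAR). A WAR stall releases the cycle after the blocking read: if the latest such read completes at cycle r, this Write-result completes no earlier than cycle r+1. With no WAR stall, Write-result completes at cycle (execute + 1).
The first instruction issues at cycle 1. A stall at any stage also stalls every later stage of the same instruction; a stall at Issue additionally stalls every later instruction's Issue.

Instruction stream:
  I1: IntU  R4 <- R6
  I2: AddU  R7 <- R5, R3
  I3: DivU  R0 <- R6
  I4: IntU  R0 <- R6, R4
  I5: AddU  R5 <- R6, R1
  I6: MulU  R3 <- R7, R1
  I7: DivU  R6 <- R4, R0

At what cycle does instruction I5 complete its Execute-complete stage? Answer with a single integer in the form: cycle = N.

cycle = 17

  I1 | 1 | 2 | 3 | 4
  I2 | 2 | 3 | 5 | 6
  I3 | 3 | 4 | 11 | 12
  I4 | 13 | 14 | 15 | 16   WAW R0: wait I3 write@12
  I5 | 14 | 15 | 17 | 18
  I6 | 15 | 16 | 19 | 20
  I7 | 16 | 17 | 24 | 25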